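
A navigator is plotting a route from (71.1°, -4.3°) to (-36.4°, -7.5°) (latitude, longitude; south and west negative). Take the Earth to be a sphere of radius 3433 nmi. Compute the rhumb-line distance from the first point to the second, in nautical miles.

6443 nmi

Δψ = ln[tan(π/4+φ₂/2)/tan(π/4+φ₁/2)] = -2.4760;  Δφ = -1.8762 rad,  Δλ = -0.0559 rad
q = Δφ/Δψ = 0.7578
d = R·√(Δφ² + q²Δλ²) = 3433·1.87671 = 6443 nmi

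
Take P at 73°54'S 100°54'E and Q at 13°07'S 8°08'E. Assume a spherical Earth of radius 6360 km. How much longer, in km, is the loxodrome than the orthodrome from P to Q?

Great circle: cos σ = sin φ₁ sin φ₂ + cos φ₁ cos φ₂ cos Δλ,  σ = 1.3643 rad → d_gc = 8677.2 km
Rhumb line: Δψ = +1.7250, q = Δφ/Δψ = 0.6150, d_rh = R√(Δφ²+q²Δλ²) = 9253.6 km
Excess = 9253.6 − 8677.2 = 576.4 ≈ 576 km

576 km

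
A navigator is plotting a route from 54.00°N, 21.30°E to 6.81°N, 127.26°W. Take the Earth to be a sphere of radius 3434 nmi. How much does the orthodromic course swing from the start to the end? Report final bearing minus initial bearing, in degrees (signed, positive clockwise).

-126.0°

At departure: θ₁ = atan2(sin Δλ cos φ₂, cos φ₁ sin φ₂ − sin φ₁ cos φ₂ cos Δλ) = 325.55°
At arrival: θ₂ = atan2(sin Δλ cos φ₁, −cos φ₂ sin φ₁ + sin φ₂ cos φ₁ cos Δλ) = 199.56°
Δθ = θ₂ − θ₁ = -126.0°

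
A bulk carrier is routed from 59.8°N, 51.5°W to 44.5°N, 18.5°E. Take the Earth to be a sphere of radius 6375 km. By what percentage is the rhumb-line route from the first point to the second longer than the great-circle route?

4.2%

Great circle: σ = 0.7547 rad → d_gc = Rσ = 4811.1 km
Rhumb: Δφ = -0.2670, Δλ = +1.2217, Δψ = -0.4409, q = Δφ/Δψ = 0.6056 → d_rh = R√(Δφ²+q²Δλ²) = 5014.9 km
Excess = (5014.9 − 4811.1) / 4811.1 = 203.8 / 4811.1 = 4.24% ≈ 4.2%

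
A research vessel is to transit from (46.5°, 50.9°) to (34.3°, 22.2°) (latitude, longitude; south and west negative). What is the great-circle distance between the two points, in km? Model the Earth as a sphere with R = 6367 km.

2759 km

cos σ = sin φ₁ sin φ₂ + cos φ₁ cos φ₂ cos Δλ
      = sin(46.50°)sin(34.30°) + cos(46.50°)cos(34.30°)cos(-28.70°) = 0.9076
σ = 24.830° → d = Rσ = 6367·0.43337 = 2759 km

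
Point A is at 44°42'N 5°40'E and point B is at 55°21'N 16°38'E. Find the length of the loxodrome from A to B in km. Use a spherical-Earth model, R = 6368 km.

1417 km

Rhumb course C = atan2(Δλ, Δψ) with Δψ = ln[tan(π/4+φ₂/2)/tan(π/4+φ₁/2)] = +0.2909, Δλ = +0.1914 → C = 33.34°
d = R·|Δφ| / |cos C| = 6368·0.18588 / 0.83542 = 1417 km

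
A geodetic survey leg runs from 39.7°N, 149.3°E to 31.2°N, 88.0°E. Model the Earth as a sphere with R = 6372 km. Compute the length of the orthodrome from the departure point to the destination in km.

5526 km

cos σ = sin φ₁ sin φ₂ + cos φ₁ cos φ₂ cos Δλ
      = sin(39.70°)sin(31.20°) + cos(39.70°)cos(31.20°)cos(-61.30°) = 0.6469
σ = 49.689° → d = Rσ = 6372·0.86723 = 5526 km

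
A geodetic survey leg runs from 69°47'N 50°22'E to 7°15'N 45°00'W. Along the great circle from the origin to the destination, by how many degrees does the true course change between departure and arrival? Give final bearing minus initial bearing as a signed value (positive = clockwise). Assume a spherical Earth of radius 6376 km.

-77.3°

Initial bearing θ₁ = atan2(sin Δλ cos φ₂, cos φ₁ sin φ₂ − sin φ₁ cos φ₂ cos Δλ) = 277.54°
Final bearing θ₂ = (initial bearing from the destination back to the start) + 180° = 200.20°
Δθ = θ₂ − θ₁ = -77.3°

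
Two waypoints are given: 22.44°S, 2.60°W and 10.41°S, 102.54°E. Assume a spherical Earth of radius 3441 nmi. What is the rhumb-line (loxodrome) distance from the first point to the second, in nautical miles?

Rhumb course C = atan2(Δλ, Δψ) with Δψ = ln[tan(π/4+φ₂/2)/tan(π/4+φ₁/2)] = +0.2194, Δλ = +1.8350 → C = 83.18°
d = R·|Δφ| / |cos C| = 3441·0.20996 / 0.11870 = 6087 nmi

6087 nmi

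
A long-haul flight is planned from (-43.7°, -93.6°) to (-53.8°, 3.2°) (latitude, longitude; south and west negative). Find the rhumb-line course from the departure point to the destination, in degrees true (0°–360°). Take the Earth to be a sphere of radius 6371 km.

Δψ = ln[tan(π/4+φ₂/2)/tan(π/4+φ₁/2)] = -0.2686
Δλ = +1.6895 rad (taken the short way round)
course = atan2(Δλ, Δψ) = 99.03°

99.0°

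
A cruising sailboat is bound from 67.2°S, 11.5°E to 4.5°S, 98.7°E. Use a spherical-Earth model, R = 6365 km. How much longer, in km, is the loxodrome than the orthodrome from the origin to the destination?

431 km

Great circle: cos σ = sin φ₁ sin φ₂ + cos φ₁ cos φ₂ cos Δλ,  σ = 1.4795 rad → d_gc = 9416.8 km
Rhumb line: Δψ = +1.5227, q = Δφ/Δψ = 0.7187, d_rh = R√(Δφ²+q²Δλ²) = 9848.1 km
Excess = 9848.1 − 9416.8 = 431.3 ≈ 431 km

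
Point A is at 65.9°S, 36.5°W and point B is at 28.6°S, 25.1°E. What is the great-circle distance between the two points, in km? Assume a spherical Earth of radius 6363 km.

5841 km

cos σ = sin φ₁ sin φ₂ + cos φ₁ cos φ₂ cos Δλ
      = sin(-65.90°)sin(-28.60°) + cos(-65.90°)cos(-28.60°)cos(61.60°) = 0.6075
σ = 52.592° → d = Rσ = 6363·0.91791 = 5841 km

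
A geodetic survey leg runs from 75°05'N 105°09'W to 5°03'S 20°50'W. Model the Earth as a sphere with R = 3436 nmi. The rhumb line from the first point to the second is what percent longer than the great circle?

4.4%

Great circle: σ = 1.6305 rad → d_gc = Rσ = 5602.4 nmi
Rhumb: Δφ = -1.3986, Δλ = +1.4716, Δψ = -2.1215, q = Δφ/Δψ = 0.6593 → d_rh = R√(Δφ²+q²Δλ²) = 5848.5 nmi
Excess = (5848.5 − 5602.4) / 5602.4 = 246.1 / 5602.4 = 4.39% ≈ 4.4%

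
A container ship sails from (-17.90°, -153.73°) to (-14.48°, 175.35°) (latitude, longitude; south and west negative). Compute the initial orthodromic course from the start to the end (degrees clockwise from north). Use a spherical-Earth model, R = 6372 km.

N = sin Δλ·cos φ₂ = -0.4975;  D = cos φ₁ sin φ₂ − sin φ₁ cos φ₂ cos Δλ = +0.0174
initial course = atan2(N, D) = 272.00°

272.0°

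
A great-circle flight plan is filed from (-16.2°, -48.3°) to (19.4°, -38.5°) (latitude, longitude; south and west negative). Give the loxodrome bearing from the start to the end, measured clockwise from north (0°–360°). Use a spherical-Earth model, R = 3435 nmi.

15.1°

Δψ = ln[tan(π/4+φ₂/2)/tan(π/4+φ₁/2)] = +0.6318
Δλ = +0.1710 rad (taken the short way round)
course = atan2(Δλ, Δψ) = 15.15°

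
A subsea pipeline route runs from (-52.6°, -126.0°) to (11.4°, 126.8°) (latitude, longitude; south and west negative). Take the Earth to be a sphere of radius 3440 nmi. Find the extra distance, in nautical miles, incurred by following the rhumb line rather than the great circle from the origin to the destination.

Great circle: cos σ = sin φ₁ sin φ₂ + cos φ₁ cos φ₂ cos Δλ,  σ = 1.9104 rad → d_gc = 6571.7 nmi
Rhumb line: Δψ = +1.2836, q = Δφ/Δψ = 0.8702, d_rh = R√(Δφ²+q²Δλ²) = 6792.4 nmi
Excess = 6792.4 − 6571.7 = 220.7 ≈ 221 nmi

221 nmi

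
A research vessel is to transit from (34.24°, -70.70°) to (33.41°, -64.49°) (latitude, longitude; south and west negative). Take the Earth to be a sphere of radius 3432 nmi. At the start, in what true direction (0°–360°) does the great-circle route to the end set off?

97.4°

θ = atan2( sin Δλ·cos φ₂ ,  cos φ₁ sin φ₂ − sin φ₁ cos φ₂ cos Δλ )
  = atan2(+0.0903, -0.0117) = 97.40°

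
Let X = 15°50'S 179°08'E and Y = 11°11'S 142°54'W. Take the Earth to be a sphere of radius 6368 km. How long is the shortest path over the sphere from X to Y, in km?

Haversine: a = sin²(Δφ/2)+cos φ₁ cos φ₂ sin²(Δλ/2) = 0.10151;  σ = 2·atan2(√a,√(1−a))
σ = 37.158° → d = Rσ = 6368·0.64853 = 4130 km

4130 km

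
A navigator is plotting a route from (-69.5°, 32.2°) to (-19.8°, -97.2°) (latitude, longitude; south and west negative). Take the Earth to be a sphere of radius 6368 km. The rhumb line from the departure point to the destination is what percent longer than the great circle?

Great circle: σ = 1.4624 rad → d_gc = Rσ = 9312.8 km
Rhumb: Δφ = +0.8674, Δλ = -2.2585, Δψ = +1.3575, q = Δφ/Δψ = 0.6390 → d_rh = R√(Δφ²+q²Δλ²) = 10722.0 km
Excess = (10722.0 − 9312.8) / 9312.8 = 1409.2 / 9312.8 = 15.13% ≈ 15.1%

15.1%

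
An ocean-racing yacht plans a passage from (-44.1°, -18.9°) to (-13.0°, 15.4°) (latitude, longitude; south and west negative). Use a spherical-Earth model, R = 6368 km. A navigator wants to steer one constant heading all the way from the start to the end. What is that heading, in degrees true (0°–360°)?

43.5°

Meridional parts: M(φ₁)=-0.8593, M(φ₂)=-0.2289 → ΔM = +0.6305;  Δλ = +0.5986 rad
tan C = Δλ / ΔM = +0.9495 → C = 43.52°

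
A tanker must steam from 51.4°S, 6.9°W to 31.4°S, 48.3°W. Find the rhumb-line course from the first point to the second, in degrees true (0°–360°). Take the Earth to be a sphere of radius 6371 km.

Δψ = ln[tan(π/4+φ₂/2)/tan(π/4+φ₁/2)] = +0.4715
Δλ = -0.7226 rad (taken the short way round)
course = atan2(Δλ, Δψ) = 303.13°

303.1°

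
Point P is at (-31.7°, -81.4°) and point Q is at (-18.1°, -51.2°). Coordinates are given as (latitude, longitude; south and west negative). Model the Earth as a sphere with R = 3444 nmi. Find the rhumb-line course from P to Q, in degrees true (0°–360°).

Δψ = ln[tan(π/4+φ₂/2)/tan(π/4+φ₁/2)] = +0.2626
Δλ = +0.5271 rad (taken the short way round)
course = atan2(Δλ, Δψ) = 63.52°

63.5°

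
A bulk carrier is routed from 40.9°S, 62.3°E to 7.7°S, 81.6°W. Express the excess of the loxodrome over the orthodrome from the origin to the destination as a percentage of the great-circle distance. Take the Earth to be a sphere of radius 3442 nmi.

9.6%

Great circle: σ = 2.1147 rad → d_gc = Rσ = 7278.8 nmi
Rhumb: Δφ = +0.5794, Δλ = -2.5115, Δψ = +0.6488, q = Δφ/Δψ = 0.8932 → d_rh = R√(Δφ²+q²Δλ²) = 7974.6 nmi
Excess = (7974.6 − 7278.8) / 7278.8 = 695.8 / 7278.8 = 9.56% ≈ 9.6%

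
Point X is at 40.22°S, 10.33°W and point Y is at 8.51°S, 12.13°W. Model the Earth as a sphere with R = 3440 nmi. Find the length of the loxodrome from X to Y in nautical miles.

1906 nmi

Rhumb course C = atan2(Δλ, Δψ) with Δψ = ln[tan(π/4+φ₂/2)/tan(π/4+φ₁/2)] = +0.6189, Δλ = -0.0314 → C = 357.09°
d = R·|Δφ| / |cos C| = 3440·0.55344 / 0.99871 = 1906 nmi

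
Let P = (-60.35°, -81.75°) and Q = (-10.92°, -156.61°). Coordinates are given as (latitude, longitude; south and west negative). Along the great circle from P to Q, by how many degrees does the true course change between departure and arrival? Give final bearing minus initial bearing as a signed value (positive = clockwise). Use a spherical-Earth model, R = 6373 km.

+52.3°

At departure: θ₁ = atan2(sin Δλ cos φ₂, cos φ₁ sin φ₂ − sin φ₁ cos φ₂ cos Δλ) = 277.76°
At arrival: θ₂ = atan2(sin Δλ cos φ₁, −cos φ₂ sin φ₁ + sin φ₂ cos φ₁ cos Δλ) = 330.05°
Δθ = θ₂ − θ₁ = +52.3°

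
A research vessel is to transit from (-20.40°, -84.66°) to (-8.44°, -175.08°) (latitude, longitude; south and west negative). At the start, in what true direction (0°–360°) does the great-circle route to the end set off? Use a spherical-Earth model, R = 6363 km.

N = sin Δλ·cos φ₂ = -0.9891;  D = cos φ₁ sin φ₂ − sin φ₁ cos φ₂ cos Δλ = -0.1401
initial course = atan2(N, D) = 261.94°

261.9°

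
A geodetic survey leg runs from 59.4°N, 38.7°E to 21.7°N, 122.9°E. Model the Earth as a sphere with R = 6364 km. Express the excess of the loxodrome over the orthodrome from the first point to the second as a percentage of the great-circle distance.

Great circle: σ = 1.1960 rad → d_gc = Rσ = 7611.6 km
Rhumb: Δφ = -0.6580, Δλ = +1.4696, Δψ = -0.9081, q = Δφ/Δψ = 0.7246 → d_rh = R√(Δφ²+q²Δλ²) = 7966.1 km
Excess = (7966.1 − 7611.6) / 7611.6 = 354.5 / 7611.6 = 4.66% ≈ 4.7%

4.7%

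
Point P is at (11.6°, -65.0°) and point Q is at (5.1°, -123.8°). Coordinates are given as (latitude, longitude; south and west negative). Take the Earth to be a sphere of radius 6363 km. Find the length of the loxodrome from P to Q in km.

Rhumb course C = atan2(Δλ, Δψ) with Δψ = ln[tan(π/4+φ₂/2)/tan(π/4+φ₁/2)] = -0.1147, Δλ = -1.0263 → C = 263.62°
d = R·|Δφ| / |cos C| = 6363·0.11345 / 0.11110 = 6497 km

6497 km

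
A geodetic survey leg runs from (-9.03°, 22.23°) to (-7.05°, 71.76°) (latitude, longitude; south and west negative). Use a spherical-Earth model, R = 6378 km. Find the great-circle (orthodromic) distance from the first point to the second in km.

5460 km

cos σ = sin φ₁ sin φ₂ + cos φ₁ cos φ₂ cos Δλ
      = sin(-9.03°)sin(-7.05°) + cos(-9.03°)cos(-7.05°)cos(49.53°) = 0.6554
σ = 49.048° → d = Rσ = 6378·0.85605 = 5460 km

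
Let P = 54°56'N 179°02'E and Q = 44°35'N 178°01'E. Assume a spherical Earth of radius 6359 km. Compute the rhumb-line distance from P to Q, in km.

Δψ = ln[tan(π/4+φ₂/2)/tan(π/4+φ₁/2)] = -0.2811;  Δφ = -0.1806 rad,  Δλ = -0.0177 rad
q = Δφ/Δψ = 0.6427
d = R·√(Δφ² + q²Δλ²) = 6359·0.18100 = 1151 km

1151 km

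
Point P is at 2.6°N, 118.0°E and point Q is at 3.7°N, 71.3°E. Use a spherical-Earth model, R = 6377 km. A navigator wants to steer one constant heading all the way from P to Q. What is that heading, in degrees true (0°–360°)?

271.4°

Δψ = ln[tan(π/4+φ₂/2)/tan(π/4+φ₁/2)] = +0.0192
Δλ = -0.8151 rad (taken the short way round)
course = atan2(Δλ, Δψ) = 271.35°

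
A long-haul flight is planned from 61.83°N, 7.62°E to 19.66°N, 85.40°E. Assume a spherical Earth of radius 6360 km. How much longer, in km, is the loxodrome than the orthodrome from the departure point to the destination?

294 km

Great circle: cos σ = sin φ₁ sin φ₂ + cos φ₁ cos φ₂ cos Δλ,  σ = 1.1694 rad → d_gc = 7437.5 km
Rhumb line: Δψ = -1.0326, q = Δφ/Δψ = 0.7128, d_rh = R√(Δφ²+q²Δλ²) = 7731.8 km
Excess = 7731.8 − 7437.5 = 294.3 ≈ 294 km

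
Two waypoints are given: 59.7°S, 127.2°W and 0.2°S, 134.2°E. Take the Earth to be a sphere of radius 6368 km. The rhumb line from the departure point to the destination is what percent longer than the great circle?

4.7%

Great circle: σ = 1.6433 rad → d_gc = Rσ = 10464.5 km
Rhumb: Δφ = +1.0385, Δλ = -1.7209, Δψ = +1.3030, q = Δφ/Δψ = 0.7970 → d_rh = R√(Δφ²+q²Δλ²) = 10954.8 km
Excess = (10954.8 − 10464.5) / 10464.5 = 490.3 / 10464.5 = 4.69% ≈ 4.7%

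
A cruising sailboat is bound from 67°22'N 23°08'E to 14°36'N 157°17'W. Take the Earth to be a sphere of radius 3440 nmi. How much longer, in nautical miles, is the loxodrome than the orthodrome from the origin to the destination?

Great circle: cos σ = sin φ₁ sin φ₂ + cos φ₁ cos φ₂ cos Δλ,  σ = 1.7110 rad → d_gc = 5885.8 nmi
Rhumb line: Δψ = -1.3512, q = Δφ/Δψ = 0.6816, d_rh = R√(Δφ²+q²Δλ²) = 8002.6 nmi
Excess = 8002.6 − 5885.8 = 2116.8 ≈ 2117 nmi

2117 nmi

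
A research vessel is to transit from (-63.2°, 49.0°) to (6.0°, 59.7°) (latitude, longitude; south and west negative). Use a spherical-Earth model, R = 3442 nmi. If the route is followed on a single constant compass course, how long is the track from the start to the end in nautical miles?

Rhumb course C = atan2(Δλ, Δψ) with Δψ = ln[tan(π/4+φ₂/2)/tan(π/4+φ₁/2)] = +1.5394, Δλ = +0.1868 → C = 6.92°
d = R·|Δφ| / |cos C| = 3442·1.20777 / 0.99272 = 4188 nmi

4188 nmi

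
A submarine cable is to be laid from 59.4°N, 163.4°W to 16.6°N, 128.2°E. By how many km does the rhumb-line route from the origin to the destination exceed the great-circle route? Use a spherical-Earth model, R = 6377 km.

Great circle: cos σ = sin φ₁ sin φ₂ + cos φ₁ cos φ₂ cos Δλ,  σ = 1.1313 rad → d_gc = 7214.3 km
Rhumb line: Δψ = -1.0023, q = Δφ/Δψ = 0.7453, d_rh = R√(Δφ²+q²Δλ²) = 7408.2 km
Excess = 7408.2 − 7214.3 = 193.9 ≈ 194 km

194 km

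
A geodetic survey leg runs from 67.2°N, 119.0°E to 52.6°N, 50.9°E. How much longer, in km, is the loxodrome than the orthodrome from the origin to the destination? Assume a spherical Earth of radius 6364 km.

182 km

Great circle: cos σ = sin φ₁ sin φ₂ + cos φ₁ cos φ₂ cos Δλ,  σ = 0.6092 rad → d_gc = 3876.7 km
Rhumb line: Δψ = -0.5180, q = Δφ/Δψ = 0.4919, d_rh = R√(Δφ²+q²Δλ²) = 4058.9 km
Excess = 4058.9 − 3876.7 = 182.2 ≈ 182 km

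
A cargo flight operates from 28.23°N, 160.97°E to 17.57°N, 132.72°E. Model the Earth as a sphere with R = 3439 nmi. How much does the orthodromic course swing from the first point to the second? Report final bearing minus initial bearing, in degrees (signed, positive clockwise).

-11.2°

At departure: θ₁ = atan2(sin Δλ cos φ₂, cos φ₁ sin φ₂ − sin φ₁ cos φ₂ cos Δλ) = 253.78°
At arrival: θ₂ = atan2(sin Δλ cos φ₁, −cos φ₂ sin φ₁ + sin φ₂ cos φ₁ cos Δλ) = 242.55°
Δθ = θ₂ − θ₁ = -11.2°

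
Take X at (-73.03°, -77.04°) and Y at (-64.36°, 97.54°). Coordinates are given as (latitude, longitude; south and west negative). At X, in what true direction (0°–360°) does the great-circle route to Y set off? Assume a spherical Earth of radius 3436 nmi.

N = sin Δλ·cos φ₂ = +0.0409;  D = cos φ₁ sin φ₂ − sin φ₁ cos φ₂ cos Δλ = -0.6752
initial course = atan2(N, D) = 176.54°

176.5°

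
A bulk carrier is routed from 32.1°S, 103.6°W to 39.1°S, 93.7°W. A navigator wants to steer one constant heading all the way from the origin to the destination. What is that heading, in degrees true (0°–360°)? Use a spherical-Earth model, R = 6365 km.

Meridional parts: M(φ₁)=-0.5921, M(φ₂)=-0.7425 → ΔM = -0.1504;  Δλ = +0.1728 rad
tan C = Δλ / ΔM = -1.1485 → C = 131.05°

131.0°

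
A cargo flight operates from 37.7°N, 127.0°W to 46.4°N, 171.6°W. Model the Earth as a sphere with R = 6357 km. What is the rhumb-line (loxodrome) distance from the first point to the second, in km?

Rhumb course C = atan2(Δλ, Δψ) with Δψ = ln[tan(π/4+φ₂/2)/tan(π/4+φ₁/2)] = +0.2050, Δλ = -0.7784 → C = 284.75°
d = R·|Δφ| / |cos C| = 6357·0.15184 / 0.25468 = 3790 km

3790 km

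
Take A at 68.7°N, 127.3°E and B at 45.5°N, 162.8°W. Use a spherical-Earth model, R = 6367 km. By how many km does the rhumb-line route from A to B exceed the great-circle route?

216 km

Great circle: cos σ = sin φ₁ sin φ₂ + cos φ₁ cos φ₂ cos Δλ,  σ = 0.7197 rad → d_gc = 4582.1 km
Rhumb line: Δψ = -0.7773, q = Δφ/Δψ = 0.5209, d_rh = R√(Δφ²+q²Δλ²) = 4797.9 km
Excess = 4797.9 − 4582.1 = 215.8 ≈ 216 km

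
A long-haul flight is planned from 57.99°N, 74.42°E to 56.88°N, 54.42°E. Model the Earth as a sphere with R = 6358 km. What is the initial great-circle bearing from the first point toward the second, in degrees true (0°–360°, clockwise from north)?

N = sin Δλ·cos φ₂ = -0.1869;  D = cos φ₁ sin φ₂ − sin φ₁ cos φ₂ cos Δλ = +0.0086
initial course = atan2(N, D) = 272.63°

272.6°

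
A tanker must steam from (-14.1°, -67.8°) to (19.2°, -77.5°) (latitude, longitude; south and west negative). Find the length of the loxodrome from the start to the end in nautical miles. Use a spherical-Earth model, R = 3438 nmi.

Δψ = ln[tan(π/4+φ₂/2)/tan(π/4+φ₁/2)] = +0.5902;  Δφ = +0.5812 rad,  Δλ = -0.1693 rad
q = Δφ/Δψ = 0.9848
d = R·√(Δφ² + q²Δλ²) = 3438·0.60463 = 2079 nmi

2079 nmi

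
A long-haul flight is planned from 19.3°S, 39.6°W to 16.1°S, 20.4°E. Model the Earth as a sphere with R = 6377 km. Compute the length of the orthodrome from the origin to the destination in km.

Haversine: a = sin²(Δφ/2)+cos φ₁ cos φ₂ sin²(Δλ/2) = 0.22748;  σ = 2·atan2(√a,√(1−a))
σ = 56.972° → d = Rσ = 6377·0.99435 = 6341 km

6341 km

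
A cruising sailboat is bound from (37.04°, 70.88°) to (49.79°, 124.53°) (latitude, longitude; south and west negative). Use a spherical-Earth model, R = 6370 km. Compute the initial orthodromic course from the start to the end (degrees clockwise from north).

53.9°

θ = atan2( sin Δλ·cos φ₂ ,  cos φ₁ sin φ₂ − sin φ₁ cos φ₂ cos Δλ )
  = atan2(+0.5200, +0.3791) = 53.91°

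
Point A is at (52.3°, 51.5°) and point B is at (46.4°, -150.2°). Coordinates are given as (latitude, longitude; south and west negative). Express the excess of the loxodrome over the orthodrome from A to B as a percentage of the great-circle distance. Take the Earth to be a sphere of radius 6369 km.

Great circle: σ = 1.3886 rad → d_gc = Rσ = 8844.3 km
Rhumb: Δφ = -0.1030, Δλ = +2.7629, Δψ = -0.1583, q = Δφ/Δψ = 0.6504 → d_rh = R√(Δφ²+q²Δλ²) = 11463.0 km
Excess = (11463.0 − 8844.3) / 8844.3 = 2618.7 / 8844.3 = 29.61% ≈ 29.6%

29.6%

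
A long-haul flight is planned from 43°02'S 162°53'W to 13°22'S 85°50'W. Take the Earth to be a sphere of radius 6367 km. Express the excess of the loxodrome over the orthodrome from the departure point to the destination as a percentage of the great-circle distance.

Great circle: σ = 1.2481 rad → d_gc = Rσ = 7946.6 km
Rhumb: Δφ = +0.5178, Δλ = +1.3448, Δψ = +0.5982, q = Δφ/Δψ = 0.8656 → d_rh = R√(Δφ²+q²Δλ²) = 8111.3 km
Excess = (8111.3 − 7946.6) / 7946.6 = 164.7 / 7946.6 = 2.07% ≈ 2.1%

2.1%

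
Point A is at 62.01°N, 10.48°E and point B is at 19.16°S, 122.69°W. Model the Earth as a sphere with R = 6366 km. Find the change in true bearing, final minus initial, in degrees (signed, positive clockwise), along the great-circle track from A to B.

-96.0°

Initial bearing θ₁ = atan2(sin Δλ cos φ₂, cos φ₁ sin φ₂ − sin φ₁ cos φ₂ cos Δλ) = 301.16°
Final bearing θ₂ = (initial bearing from the destination back to the start) + 180° = 205.16°
Δθ = θ₂ − θ₁ = -96.0°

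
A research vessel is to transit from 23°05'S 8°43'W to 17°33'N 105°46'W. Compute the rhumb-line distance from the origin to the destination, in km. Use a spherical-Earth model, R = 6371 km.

11476 km

Δψ = ln[tan(π/4+φ₂/2)/tan(π/4+φ₁/2)] = +0.7255;  Δφ = +0.7092 rad,  Δλ = -1.6938 rad
q = Δφ/Δψ = 0.9776
d = R·√(Δφ² + q²Δλ²) = 6371·1.80134 = 11476 km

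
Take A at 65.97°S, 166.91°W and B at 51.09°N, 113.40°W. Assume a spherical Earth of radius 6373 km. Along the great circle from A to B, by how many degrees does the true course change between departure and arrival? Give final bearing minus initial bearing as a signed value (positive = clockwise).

Initial bearing θ₁ = atan2(sin Δλ cos φ₂, cos φ₁ sin φ₂ − sin φ₁ cos φ₂ cos Δλ) = 37.50°
Final bearing θ₂ = (initial bearing from the destination back to the start) + 180° = 23.25°
Δθ = θ₂ − θ₁ = -14.3°

-14.3°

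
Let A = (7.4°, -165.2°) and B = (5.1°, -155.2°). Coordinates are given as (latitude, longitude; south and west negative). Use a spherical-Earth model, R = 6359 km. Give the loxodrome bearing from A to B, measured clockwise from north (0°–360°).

103.0°

Δψ = ln[tan(π/4+φ₂/2)/tan(π/4+φ₁/2)] = -0.0404
Δλ = +0.1745 rad (taken the short way round)
course = atan2(Δλ, Δψ) = 103.03°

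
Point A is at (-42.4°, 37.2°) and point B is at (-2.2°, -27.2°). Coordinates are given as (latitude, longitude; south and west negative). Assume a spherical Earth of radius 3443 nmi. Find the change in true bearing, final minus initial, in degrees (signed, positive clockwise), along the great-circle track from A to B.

Initial bearing θ₁ = atan2(sin Δλ cos φ₂, cos φ₁ sin φ₂ − sin φ₁ cos φ₂ cos Δλ) = 286.26°
Final bearing θ₂ = (initial bearing from the destination back to the start) + 180° = 314.81°
Δθ = θ₂ − θ₁ = +28.6°

+28.6°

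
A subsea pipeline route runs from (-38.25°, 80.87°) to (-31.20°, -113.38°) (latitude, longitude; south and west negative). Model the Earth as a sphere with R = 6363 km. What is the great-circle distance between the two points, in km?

cos σ = sin φ₁ sin φ₂ + cos φ₁ cos φ₂ cos Δλ
      = sin(-38.25°)sin(-31.20°) + cos(-38.25°)cos(-31.20°)cos(165.75°) = -0.3304
σ = 109.290° → d = Rσ = 6363·1.90748 = 12137 km

12137 km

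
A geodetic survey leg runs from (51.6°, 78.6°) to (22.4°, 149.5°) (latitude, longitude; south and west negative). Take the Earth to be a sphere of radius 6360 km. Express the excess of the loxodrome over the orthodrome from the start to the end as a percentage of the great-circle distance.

2.7%

Great circle: σ = 1.0627 rad → d_gc = Rσ = 6758.5 km
Rhumb: Δφ = -0.5096, Δλ = +1.2374, Δψ = -0.6536, q = Δφ/Δψ = 0.7798 → d_rh = R√(Δφ²+q²Δλ²) = 6940.3 km
Excess = (6940.3 − 6758.5) / 6758.5 = 181.8 / 6758.5 = 2.69% ≈ 2.7%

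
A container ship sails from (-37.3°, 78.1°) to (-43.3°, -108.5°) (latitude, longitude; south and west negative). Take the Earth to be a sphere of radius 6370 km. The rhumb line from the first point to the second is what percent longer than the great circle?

Great circle: σ = 1.7310 rad → d_gc = Rσ = 11026.3 km
Rhumb: Δφ = -0.1047, Δλ = +3.0264, Δψ = -0.1375, q = Δφ/Δψ = 0.7618 → d_rh = R√(Δφ²+q²Δλ²) = 14701.6 km
Excess = (14701.6 − 11026.3) / 11026.3 = 3675.3 / 11026.3 = 33.33% ≈ 33.3%

33.3%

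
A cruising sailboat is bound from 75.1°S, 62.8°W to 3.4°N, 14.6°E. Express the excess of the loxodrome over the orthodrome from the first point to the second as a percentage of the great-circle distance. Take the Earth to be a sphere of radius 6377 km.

Great circle: σ = 1.5721 rad → d_gc = Rσ = 10025.4 km
Rhumb: Δφ = +1.3701, Δλ = +1.3509, Δψ = +2.0937, q = Δφ/Δψ = 0.6544 → d_rh = R√(Δφ²+q²Δλ²) = 10397.8 km
Excess = (10397.8 − 10025.4) / 10025.4 = 372.4 / 10025.4 = 3.71% ≈ 3.7%

3.7%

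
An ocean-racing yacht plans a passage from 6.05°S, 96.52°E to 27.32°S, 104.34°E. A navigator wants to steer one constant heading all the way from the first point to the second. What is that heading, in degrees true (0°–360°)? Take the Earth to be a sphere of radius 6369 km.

160.7°

Δψ = ln[tan(π/4+φ₂/2)/tan(π/4+φ₁/2)] = -0.3902
Δλ = +0.1365 rad (taken the short way round)
course = atan2(Δλ, Δψ) = 160.72°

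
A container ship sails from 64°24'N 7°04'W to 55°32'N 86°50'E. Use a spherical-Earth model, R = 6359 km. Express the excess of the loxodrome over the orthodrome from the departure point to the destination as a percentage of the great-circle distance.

Great circle: σ = 0.7570 rad → d_gc = Rσ = 4813.9 km
Rhumb: Δφ = -0.1548, Δλ = +1.6389, Δψ = -0.3114, q = Δφ/Δψ = 0.4970 → d_rh = R√(Δφ²+q²Δλ²) = 5272.1 km
Excess = (5272.1 − 4813.9) / 4813.9 = 458.2 / 4813.9 = 9.52% ≈ 9.5%

9.5%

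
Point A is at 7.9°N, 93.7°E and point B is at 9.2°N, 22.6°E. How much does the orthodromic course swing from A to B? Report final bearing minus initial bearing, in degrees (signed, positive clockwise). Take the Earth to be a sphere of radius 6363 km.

At departure: θ₁ = atan2(sin Δλ cos φ₂, cos φ₁ sin φ₂ − sin φ₁ cos φ₂ cos Δλ) = 276.98°
At arrival: θ₂ = atan2(sin Δλ cos φ₁, −cos φ₂ sin φ₁ + sin φ₂ cos φ₁ cos Δλ) = 264.85°
Δθ = θ₂ − θ₁ = -12.1°

-12.1°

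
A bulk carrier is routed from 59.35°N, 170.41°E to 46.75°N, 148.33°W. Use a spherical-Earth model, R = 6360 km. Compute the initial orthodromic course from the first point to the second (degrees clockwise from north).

99.0°

N = sin Δλ·cos φ₂ = +0.4519;  D = cos φ₁ sin φ₂ − sin φ₁ cos φ₂ cos Δλ = -0.0718
initial course = atan2(N, D) = 99.03°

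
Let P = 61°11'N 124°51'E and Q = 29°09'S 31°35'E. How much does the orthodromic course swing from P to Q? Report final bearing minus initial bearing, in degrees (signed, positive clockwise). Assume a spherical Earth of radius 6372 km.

-45.0°

At departure: θ₁ = atan2(sin Δλ cos φ₂, cos φ₁ sin φ₂ − sin φ₁ cos φ₂ cos Δλ) = 257.63°
At arrival: θ₂ = atan2(sin Δλ cos φ₁, −cos φ₂ sin φ₁ + sin φ₂ cos φ₁ cos Δλ) = 212.62°
Δθ = θ₂ − θ₁ = -45.0°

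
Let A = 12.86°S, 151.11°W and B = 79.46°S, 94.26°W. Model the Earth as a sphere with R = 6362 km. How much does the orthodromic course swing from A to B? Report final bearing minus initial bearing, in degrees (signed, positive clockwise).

-50.1°

Initial bearing θ₁ = atan2(sin Δλ cos φ₂, cos φ₁ sin φ₂ − sin φ₁ cos φ₂ cos Δλ) = 170.71°
Final bearing θ₂ = (initial bearing from the destination back to the start) + 180° = 120.64°
Δθ = θ₂ − θ₁ = -50.1°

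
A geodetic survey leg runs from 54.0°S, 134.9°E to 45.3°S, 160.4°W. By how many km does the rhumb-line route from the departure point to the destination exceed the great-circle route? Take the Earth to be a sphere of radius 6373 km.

Great circle: cos σ = sin φ₁ sin φ₂ + cos φ₁ cos φ₂ cos Δλ,  σ = 0.7201 rad → d_gc = 4589.2 km
Rhumb line: Δψ = +0.2354, q = Δφ/Δψ = 0.6451, d_rh = R√(Δφ²+q²Δλ²) = 4742.3 km
Excess = 4742.3 − 4589.2 = 153.1 ≈ 153 km

153 km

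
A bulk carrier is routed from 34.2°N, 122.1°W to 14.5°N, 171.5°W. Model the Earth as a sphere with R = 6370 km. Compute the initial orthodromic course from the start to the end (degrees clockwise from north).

N = sin Δλ·cos φ₂ = -0.7351;  D = cos φ₁ sin φ₂ − sin φ₁ cos φ₂ cos Δλ = -0.1471
initial course = atan2(N, D) = 258.69°

258.7°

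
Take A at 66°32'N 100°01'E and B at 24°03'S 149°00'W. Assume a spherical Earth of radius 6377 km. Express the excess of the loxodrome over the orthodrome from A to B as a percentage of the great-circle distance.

Great circle: σ = 2.0991 rad → d_gc = Rσ = 13385.8 km
Rhumb: Δφ = -1.5810, Δλ = +1.9370, Δψ = -2.0043, q = Δφ/Δψ = 0.7888 → d_rh = R√(Δφ²+q²Δλ²) = 14020.6 km
Excess = (14020.6 − 13385.8) / 13385.8 = 634.8 / 13385.8 = 4.74% ≈ 4.7%

4.7%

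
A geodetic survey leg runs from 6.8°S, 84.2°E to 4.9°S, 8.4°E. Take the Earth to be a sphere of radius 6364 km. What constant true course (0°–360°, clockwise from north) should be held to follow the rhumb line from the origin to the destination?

Δψ = ln[tan(π/4+φ₂/2)/tan(π/4+φ₁/2)] = +0.0333
Δλ = -1.3230 rad (taken the short way round)
course = atan2(Δλ, Δψ) = 271.44°

271.4°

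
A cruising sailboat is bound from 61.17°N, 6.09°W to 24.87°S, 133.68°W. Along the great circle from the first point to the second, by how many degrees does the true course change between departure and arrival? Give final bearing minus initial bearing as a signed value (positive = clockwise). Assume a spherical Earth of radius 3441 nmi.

At departure: θ₁ = atan2(sin Δλ cos φ₂, cos φ₁ sin φ₂ − sin φ₁ cos φ₂ cos Δλ) = 291.42°
At arrival: θ₂ = atan2(sin Δλ cos φ₁, −cos φ₂ sin φ₁ + sin φ₂ cos φ₁ cos Δλ) = 209.66°
Δθ = θ₂ − θ₁ = -81.8°

-81.8°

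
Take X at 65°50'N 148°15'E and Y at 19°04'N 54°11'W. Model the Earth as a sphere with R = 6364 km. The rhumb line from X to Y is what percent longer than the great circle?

25.0%

Great circle: σ = 1.6304 rad → d_gc = Rσ = 10376.1 km
Rhumb: Δφ = -0.8162, Δλ = +2.7501, Δψ = -1.2023, q = Δφ/Δψ = 0.6789 → d_rh = R√(Δφ²+q²Δλ²) = 12967.2 km
Excess = (12967.2 − 10376.1) / 10376.1 = 2591.1 / 10376.1 = 24.97% ≈ 25.0%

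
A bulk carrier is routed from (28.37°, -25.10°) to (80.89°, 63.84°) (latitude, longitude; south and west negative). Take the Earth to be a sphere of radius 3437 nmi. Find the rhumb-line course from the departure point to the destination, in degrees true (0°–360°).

Δψ = ln[tan(π/4+φ₂/2)/tan(π/4+φ₁/2)] = +2.0132
Δλ = +1.5523 rad (taken the short way round)
course = atan2(Δλ, Δψ) = 37.63°

37.6°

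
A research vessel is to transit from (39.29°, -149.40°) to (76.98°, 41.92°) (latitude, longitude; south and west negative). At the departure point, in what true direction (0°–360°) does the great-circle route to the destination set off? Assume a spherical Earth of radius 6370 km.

θ = atan2( sin Δλ·cos φ₂ ,  cos φ₁ sin φ₂ − sin φ₁ cos φ₂ cos Δλ )
  = atan2(-0.0442, +0.8939) = 357.17°

357.2°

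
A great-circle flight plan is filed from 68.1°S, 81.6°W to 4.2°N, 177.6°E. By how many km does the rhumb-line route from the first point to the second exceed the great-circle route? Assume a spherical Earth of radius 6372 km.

627 km

Great circle: cos σ = sin φ₁ sin φ₂ + cos φ₁ cos φ₂ cos Δλ,  σ = 1.7089 rad → d_gc = 10889.05 km
Rhumb line: Δψ = +1.7160, q = Δφ/Δψ = 0.7354, d_rh = R√(Δφ²+q²Δλ²) = 11515.61 km
Excess = 11515.61 − 10889.05 = 626.56 ≈ 627 km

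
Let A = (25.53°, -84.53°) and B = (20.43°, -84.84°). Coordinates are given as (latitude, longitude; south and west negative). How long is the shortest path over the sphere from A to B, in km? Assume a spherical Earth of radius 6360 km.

Haversine: a = sin²(Δφ/2)+cos φ₁ cos φ₂ sin²(Δλ/2) = 0.00199;  σ = 2·atan2(√a,√(1−a))
σ = 5.108° → d = Rσ = 6360·0.08915 = 567 km

567 km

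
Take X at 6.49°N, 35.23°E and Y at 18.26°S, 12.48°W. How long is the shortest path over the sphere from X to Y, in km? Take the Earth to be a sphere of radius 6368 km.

cos σ = sin φ₁ sin φ₂ + cos φ₁ cos φ₂ cos Δλ
      = sin(6.49°)sin(-18.26°) + cos(6.49°)cos(-18.26°)cos(-47.71°) = 0.5995
σ = 53.167° → d = Rσ = 6368·0.92793 = 5909 km

5909 km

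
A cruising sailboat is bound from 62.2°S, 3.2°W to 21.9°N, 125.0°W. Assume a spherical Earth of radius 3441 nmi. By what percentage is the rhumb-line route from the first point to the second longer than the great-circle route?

Great circle: σ = 2.1627 rad → d_gc = Rσ = 7442.0 nmi
Rhumb: Δφ = +1.4678, Δλ = -2.1258, Δψ = +1.7883, q = Δφ/Δψ = 0.8208 → d_rh = R√(Δφ²+q²Δλ²) = 7845.8 nmi
Excess = (7845.8 − 7442.0) / 7442.0 = 403.8 / 7442.0 = 5.43% ≈ 5.4%

5.4%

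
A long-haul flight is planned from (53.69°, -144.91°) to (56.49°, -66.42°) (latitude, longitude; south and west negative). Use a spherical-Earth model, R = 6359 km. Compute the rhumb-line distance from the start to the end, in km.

4992 km

Rhumb course C = atan2(Δλ, Δψ) with Δψ = ln[tan(π/4+φ₂/2)/tan(π/4+φ₁/2)] = +0.0854, Δλ = +1.3699 → C = 86.43°
d = R·|Δφ| / |cos C| = 6359·0.04887 / 0.06225 = 4992 km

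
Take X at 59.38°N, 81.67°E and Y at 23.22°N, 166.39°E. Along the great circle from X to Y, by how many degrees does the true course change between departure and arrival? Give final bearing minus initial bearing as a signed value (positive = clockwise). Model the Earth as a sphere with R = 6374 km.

Initial bearing θ₁ = atan2(sin Δλ cos φ₂, cos φ₁ sin φ₂ − sin φ₁ cos φ₂ cos Δλ) = 82.04°
Final bearing θ₂ = (initial bearing from the destination back to the start) + 180° = 146.71°
Δθ = θ₂ − θ₁ = +64.7°

+64.7°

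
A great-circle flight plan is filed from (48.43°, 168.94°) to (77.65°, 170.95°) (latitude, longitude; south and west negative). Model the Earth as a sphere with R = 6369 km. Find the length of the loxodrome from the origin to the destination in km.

3249 km

Δψ = ln[tan(π/4+φ₂/2)/tan(π/4+φ₁/2)] = +1.2551;  Δφ = +0.5100 rad,  Δλ = +0.0351 rad
q = Δφ/Δψ = 0.4063
d = R·√(Δφ² + q²Δλ²) = 6369·0.51018 = 3249 km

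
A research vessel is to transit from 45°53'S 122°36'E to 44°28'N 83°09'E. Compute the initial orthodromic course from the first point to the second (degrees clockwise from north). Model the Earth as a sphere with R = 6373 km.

θ = atan2( sin Δλ·cos φ₂ ,  cos φ₁ sin φ₂ − sin φ₁ cos φ₂ cos Δλ )
  = atan2(-0.4535, +0.8833) = 332.82°

332.8°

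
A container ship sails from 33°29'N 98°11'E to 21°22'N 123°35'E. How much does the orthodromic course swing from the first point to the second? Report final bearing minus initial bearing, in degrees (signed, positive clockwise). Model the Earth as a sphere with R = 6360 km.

+11.9°

At departure: θ₁ = atan2(sin Δλ cos φ₂, cos φ₁ sin φ₂ − sin φ₁ cos φ₂ cos Δλ) = 111.86°
At arrival: θ₂ = atan2(sin Δλ cos φ₁, −cos φ₂ sin φ₁ + sin φ₂ cos φ₁ cos Δλ) = 123.78°
Δθ = θ₂ − θ₁ = +11.9°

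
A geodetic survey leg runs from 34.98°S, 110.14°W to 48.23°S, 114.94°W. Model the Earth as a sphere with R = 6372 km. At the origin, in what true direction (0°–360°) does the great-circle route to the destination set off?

193.6°

θ = atan2( sin Δλ·cos φ₂ ,  cos φ₁ sin φ₂ − sin φ₁ cos φ₂ cos Δλ )
  = atan2(-0.0557, -0.2305) = 193.59°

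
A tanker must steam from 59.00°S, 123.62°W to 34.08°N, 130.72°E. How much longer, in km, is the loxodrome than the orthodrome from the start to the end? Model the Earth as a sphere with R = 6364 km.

Great circle: cos σ = sin φ₁ sin φ₂ + cos φ₁ cos φ₂ cos Δλ,  σ = 2.2086 rad → d_gc = 14055.8 km
Rhumb line: Δψ = +1.9159, q = Δφ/Δψ = 0.8479, d_rh = R√(Δφ²+q²Δλ²) = 14349.7 km
Excess = 14349.7 − 14055.8 = 293.9 ≈ 294 km

294 km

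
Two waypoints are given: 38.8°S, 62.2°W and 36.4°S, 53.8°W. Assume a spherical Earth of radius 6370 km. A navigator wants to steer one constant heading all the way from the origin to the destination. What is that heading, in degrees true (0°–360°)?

70.2°

Meridional parts: M(φ₁)=-0.7358, M(φ₂)=-0.6829 → ΔM = +0.0529;  Δλ = +0.1466 rad
tan C = Δλ / ΔM = +2.7726 → C = 70.17°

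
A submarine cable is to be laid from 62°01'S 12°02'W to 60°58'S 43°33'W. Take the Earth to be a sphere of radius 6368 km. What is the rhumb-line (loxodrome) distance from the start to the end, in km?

Rhumb course C = atan2(Δλ, Δψ) with Δψ = ln[tan(π/4+φ₂/2)/tan(π/4+φ₁/2)] = +0.0384, Δλ = -0.5501 → C = 273.99°
d = R·|Δφ| / |cos C| = 6368·0.01833 / 0.06964 = 1676 km

1676 km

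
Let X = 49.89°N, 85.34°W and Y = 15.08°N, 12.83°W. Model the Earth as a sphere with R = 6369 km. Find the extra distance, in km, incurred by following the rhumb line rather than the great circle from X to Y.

174 km

Great circle: cos σ = sin φ₁ sin φ₂ + cos φ₁ cos φ₂ cos Δλ,  σ = 1.1746 rad → d_gc = 7480.9 km
Rhumb line: Δψ = -0.7414, q = Δφ/Δψ = 0.8194, d_rh = R√(Δφ²+q²Δλ²) = 7654.9 km
Excess = 7654.9 − 7480.9 = 174.0 ≈ 174 km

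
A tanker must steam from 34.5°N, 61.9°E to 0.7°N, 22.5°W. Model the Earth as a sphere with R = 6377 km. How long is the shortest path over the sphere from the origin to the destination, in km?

9459 km

Haversine: a = sin²(Δφ/2)+cos φ₁ cos φ₂ sin²(Δλ/2) = 0.45633;  σ = 2·atan2(√a,√(1−a))
σ = 84.990° → d = Rσ = 6377·1.48335 = 9459 km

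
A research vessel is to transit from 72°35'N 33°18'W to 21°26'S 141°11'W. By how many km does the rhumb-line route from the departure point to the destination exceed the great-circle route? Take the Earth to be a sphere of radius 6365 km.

Great circle: cos σ = sin φ₁ sin φ₂ + cos φ₁ cos φ₂ cos Δλ,  σ = 2.0200 rad → d_gc = 12857.1 km
Rhumb line: Δψ = -2.2593, q = Δφ/Δψ = 0.7263, d_rh = R√(Δφ²+q²Δλ²) = 13595.9 km
Excess = 13595.9 − 12857.1 = 738.8 ≈ 739 km

739 km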